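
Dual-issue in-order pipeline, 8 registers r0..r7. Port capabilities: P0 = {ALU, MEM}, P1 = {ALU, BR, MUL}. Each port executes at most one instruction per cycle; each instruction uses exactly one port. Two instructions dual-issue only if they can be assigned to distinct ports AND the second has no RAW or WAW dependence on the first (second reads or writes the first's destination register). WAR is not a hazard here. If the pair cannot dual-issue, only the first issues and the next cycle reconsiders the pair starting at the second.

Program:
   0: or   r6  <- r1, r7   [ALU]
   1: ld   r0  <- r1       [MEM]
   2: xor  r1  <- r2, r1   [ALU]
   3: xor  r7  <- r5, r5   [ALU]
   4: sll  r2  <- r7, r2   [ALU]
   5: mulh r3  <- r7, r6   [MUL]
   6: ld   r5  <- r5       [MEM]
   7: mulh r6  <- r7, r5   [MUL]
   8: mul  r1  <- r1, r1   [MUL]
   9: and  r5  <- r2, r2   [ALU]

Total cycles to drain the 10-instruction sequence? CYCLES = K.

0. or/ld @i0,i1  | dual
1. xor/xor @i2,i3  | dual
2. sll/mulh @i4,i5  | dual
3. ld @i6  | RAW r5
4. mulh @i7  | no-port MUL/MUL
5. mul/and @i8,i9  | dual

CYCLES = 6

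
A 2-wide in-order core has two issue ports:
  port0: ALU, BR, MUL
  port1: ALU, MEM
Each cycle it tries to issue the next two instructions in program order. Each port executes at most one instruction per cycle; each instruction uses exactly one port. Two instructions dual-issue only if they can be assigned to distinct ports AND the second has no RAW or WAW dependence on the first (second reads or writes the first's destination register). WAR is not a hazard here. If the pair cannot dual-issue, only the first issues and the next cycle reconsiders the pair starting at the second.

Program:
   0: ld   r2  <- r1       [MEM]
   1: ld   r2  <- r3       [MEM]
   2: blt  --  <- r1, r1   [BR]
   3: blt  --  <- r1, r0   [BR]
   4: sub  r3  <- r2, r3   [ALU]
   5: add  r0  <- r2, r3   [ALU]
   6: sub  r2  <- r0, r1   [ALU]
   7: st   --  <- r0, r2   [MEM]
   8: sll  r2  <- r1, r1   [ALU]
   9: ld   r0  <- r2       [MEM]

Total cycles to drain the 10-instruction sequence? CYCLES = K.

CYCLES = 7

0. ld @i0  | no-port MEM/MEM
1. ld+blt @i1+i2  | pair
2. blt+sub @i3+i4  | pair
3. add @i5  | RAW r0
4. sub @i6  | RAW r2
5. st+sll @i7+i8  | pair
6. ld @i9  | tail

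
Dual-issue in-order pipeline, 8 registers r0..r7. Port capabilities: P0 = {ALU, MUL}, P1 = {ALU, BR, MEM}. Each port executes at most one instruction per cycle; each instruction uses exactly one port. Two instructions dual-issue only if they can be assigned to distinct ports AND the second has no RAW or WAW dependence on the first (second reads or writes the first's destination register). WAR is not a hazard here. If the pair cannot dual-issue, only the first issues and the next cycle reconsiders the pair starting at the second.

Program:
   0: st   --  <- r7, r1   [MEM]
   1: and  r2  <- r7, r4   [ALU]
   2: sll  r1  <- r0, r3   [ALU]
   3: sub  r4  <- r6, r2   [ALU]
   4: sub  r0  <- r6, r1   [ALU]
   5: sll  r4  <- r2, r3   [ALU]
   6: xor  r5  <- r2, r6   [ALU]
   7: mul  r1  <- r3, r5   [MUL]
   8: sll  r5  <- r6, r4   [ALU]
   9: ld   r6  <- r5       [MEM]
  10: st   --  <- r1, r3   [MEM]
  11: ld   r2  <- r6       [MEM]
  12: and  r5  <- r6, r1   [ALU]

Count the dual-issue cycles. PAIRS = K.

#0 head=0: st+and i0+i1 dual
#1 head=2: sll+sub i2+i3 dual
#2 head=4: sub+sll i4+i5 dual
#3 head=6: xor i6 RAW r5
#4 head=7: mul+sll i7+i8 dual
#5 head=9: ld i9 no-port MEM/MEM
#6 head=10: st i10 no-port MEM/MEM
#7 head=11: ld+and i11+i12 dual

PAIRS = 5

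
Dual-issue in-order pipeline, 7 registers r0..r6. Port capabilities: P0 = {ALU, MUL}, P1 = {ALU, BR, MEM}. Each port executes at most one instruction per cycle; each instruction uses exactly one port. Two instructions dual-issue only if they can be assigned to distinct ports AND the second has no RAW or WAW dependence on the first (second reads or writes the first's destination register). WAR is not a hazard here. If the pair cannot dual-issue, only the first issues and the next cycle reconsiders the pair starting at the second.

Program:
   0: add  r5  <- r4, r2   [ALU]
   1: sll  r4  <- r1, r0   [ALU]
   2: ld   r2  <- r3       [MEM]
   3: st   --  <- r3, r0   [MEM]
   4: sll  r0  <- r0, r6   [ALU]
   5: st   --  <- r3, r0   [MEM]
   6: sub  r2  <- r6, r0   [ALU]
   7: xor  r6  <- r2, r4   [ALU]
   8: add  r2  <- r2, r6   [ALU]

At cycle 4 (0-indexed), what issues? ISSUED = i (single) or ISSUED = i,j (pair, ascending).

ISSUED = 7

  cy0 -> i0/i1 (add.ALU/sll.ALU) dual
  cy1 -> i2 (ld.MEM) no-port MEM/MEM
  cy2 -> i3/i4 (st.MEM/sll.ALU) dual
  cy3 -> i5/i6 (st.MEM/sub.ALU) dual
  cy4 -> i7 (xor.ALU) RAW r6
  cy5 -> i8 (add.ALU) tail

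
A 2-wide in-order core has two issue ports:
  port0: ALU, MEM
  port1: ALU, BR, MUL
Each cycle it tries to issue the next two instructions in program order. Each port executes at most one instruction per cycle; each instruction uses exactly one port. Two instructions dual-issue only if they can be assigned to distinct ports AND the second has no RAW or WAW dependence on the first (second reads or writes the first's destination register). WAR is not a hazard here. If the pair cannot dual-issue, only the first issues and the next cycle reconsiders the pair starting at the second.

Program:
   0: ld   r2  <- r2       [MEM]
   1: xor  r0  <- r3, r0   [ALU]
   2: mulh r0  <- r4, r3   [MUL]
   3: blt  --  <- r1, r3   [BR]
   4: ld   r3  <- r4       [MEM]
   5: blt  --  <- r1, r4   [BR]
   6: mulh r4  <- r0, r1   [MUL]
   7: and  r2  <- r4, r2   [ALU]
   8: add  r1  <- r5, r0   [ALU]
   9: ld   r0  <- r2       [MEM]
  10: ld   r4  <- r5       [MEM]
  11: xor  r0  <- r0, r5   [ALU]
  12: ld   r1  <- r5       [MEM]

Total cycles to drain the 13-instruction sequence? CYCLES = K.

CYCLES = 9

t=0 i0&i1:ld.MEM xor.ALU ; 2-wide
t=1 i2:mulh.MUL ; no-port MUL/BR
t=2 i3&i4:blt.BR ld.MEM ; 2-wide
t=3 i5:blt.BR ; no-port BR/MUL
t=4 i6:mulh.MUL ; RAW r4
t=5 i7&i8:and.ALU add.ALU ; 2-wide
t=6 i9:ld.MEM ; no-port MEM/MEM
t=7 i10&i11:ld.MEM xor.ALU ; 2-wide
t=8 i12:ld.MEM ; tail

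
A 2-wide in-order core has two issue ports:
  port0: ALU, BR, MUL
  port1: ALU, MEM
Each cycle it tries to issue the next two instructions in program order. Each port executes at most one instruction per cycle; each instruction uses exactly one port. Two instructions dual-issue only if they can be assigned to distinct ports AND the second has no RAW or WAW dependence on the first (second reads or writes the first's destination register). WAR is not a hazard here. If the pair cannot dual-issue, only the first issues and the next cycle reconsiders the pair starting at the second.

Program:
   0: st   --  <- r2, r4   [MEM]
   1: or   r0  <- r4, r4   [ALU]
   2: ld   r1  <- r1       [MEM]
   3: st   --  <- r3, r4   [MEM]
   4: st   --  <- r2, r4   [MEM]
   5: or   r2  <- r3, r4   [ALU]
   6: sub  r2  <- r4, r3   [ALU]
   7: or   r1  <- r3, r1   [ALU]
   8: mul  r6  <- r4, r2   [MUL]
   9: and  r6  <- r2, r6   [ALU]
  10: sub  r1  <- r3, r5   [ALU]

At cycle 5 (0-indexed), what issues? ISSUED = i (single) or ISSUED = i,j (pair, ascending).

0. st or @i0/i1  | 2-wide
1. ld @i2  | no-port MEM/MEM
2. st @i3  | no-port MEM/MEM
3. st or @i4/i5  | 2-wide
4. sub or @i6/i7  | 2-wide
5. mul @i8  | RAW+WAW r6
6. and sub @i9/i10  | 2-wide

ISSUED = 8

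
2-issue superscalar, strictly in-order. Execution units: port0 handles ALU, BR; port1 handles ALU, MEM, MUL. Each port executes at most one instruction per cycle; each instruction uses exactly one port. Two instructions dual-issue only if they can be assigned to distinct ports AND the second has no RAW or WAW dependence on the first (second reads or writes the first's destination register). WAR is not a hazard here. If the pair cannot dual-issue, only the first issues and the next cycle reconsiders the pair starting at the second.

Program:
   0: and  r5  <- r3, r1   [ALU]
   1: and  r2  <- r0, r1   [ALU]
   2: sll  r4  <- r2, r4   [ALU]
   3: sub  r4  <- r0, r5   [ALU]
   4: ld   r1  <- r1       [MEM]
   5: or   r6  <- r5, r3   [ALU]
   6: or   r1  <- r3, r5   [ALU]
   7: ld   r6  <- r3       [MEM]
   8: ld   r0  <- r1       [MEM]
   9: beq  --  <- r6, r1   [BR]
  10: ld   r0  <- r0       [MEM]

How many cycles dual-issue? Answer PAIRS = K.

0. and.ALU+and.ALU @i0&i1  | 2-wide
1. sll.ALU @i2  | WAW r4
2. sub.ALU+ld.MEM @i3&i4  | 2-wide
3. or.ALU+or.ALU @i5&i6  | 2-wide
4. ld.MEM @i7  | no-port MEM/MEM
5. ld.MEM+beq.BR @i8&i9  | 2-wide
6. ld.MEM @i10  | tail

PAIRS = 4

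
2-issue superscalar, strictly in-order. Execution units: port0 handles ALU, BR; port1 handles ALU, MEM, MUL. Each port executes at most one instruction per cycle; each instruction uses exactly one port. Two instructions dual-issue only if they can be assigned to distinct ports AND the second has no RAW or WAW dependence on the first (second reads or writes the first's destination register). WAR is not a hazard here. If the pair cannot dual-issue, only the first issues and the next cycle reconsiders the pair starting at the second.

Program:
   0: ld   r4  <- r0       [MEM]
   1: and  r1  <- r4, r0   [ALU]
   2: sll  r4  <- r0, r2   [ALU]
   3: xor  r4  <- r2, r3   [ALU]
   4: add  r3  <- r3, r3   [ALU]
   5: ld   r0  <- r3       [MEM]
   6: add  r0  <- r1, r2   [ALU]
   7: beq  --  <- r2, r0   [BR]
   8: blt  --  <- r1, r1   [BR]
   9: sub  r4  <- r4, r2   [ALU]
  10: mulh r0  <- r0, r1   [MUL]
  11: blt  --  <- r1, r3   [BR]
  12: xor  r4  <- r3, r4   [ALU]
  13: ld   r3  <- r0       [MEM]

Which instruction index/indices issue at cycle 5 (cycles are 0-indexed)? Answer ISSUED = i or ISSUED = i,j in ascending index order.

ISSUED = 7

[0] i0  ld  -- RAW r4
[1] i1/i2  and sll  -- dual
[2] i3/i4  xor add  -- dual
[3] i5  ld  -- WAW r0
[4] i6  add  -- RAW r0
[5] i7  beq  -- no-port BR/BR
[6] i8/i9  blt sub  -- dual
[7] i10/i11  mulh blt  -- dual
[8] i12/i13  xor ld  -- dual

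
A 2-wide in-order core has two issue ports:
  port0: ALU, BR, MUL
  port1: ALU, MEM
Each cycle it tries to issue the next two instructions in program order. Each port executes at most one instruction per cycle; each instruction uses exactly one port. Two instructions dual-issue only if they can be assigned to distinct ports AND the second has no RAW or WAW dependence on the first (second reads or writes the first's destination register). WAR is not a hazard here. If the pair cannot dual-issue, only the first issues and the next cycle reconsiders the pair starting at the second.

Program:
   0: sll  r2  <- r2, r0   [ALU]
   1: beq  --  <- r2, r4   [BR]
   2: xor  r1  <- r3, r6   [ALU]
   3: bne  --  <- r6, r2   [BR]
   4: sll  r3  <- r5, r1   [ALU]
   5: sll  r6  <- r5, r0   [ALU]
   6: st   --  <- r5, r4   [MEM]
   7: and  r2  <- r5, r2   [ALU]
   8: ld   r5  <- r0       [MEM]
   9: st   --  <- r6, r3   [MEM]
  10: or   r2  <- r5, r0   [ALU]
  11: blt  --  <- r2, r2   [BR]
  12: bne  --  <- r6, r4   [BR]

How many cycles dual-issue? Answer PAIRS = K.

PAIRS = 5

  cy0 -> i0 (sll.ALU) RAW r2
  cy1 -> i1&i2 (beq.BR xor.ALU) dual
  cy2 -> i3&i4 (bne.BR sll.ALU) dual
  cy3 -> i5&i6 (sll.ALU st.MEM) dual
  cy4 -> i7&i8 (and.ALU ld.MEM) dual
  cy5 -> i9&i10 (st.MEM or.ALU) dual
  cy6 -> i11 (blt.BR) no-port BR/BR
  cy7 -> i12 (bne.BR) tail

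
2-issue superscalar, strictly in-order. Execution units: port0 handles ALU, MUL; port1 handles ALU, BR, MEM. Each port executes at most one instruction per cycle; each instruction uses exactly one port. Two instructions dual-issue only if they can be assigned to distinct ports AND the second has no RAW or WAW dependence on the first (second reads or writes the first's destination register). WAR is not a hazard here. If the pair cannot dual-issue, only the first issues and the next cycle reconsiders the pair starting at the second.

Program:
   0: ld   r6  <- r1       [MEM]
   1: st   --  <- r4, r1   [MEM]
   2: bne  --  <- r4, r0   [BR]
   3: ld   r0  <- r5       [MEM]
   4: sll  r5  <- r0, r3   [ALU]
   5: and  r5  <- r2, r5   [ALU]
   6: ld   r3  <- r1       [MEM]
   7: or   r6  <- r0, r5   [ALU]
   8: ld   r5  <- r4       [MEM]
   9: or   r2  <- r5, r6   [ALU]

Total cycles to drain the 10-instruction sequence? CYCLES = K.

CYCLES = 8

#0 head=0: ld i0 no-port MEM/MEM
#1 head=1: st i1 no-port MEM/BR
#2 head=2: bne i2 no-port BR/MEM
#3 head=3: ld i3 RAW r0
#4 head=4: sll i4 RAW+WAW r5
#5 head=5: and;ld i5,i6 pair
#6 head=7: or;ld i7,i8 pair
#7 head=9: or i9 tail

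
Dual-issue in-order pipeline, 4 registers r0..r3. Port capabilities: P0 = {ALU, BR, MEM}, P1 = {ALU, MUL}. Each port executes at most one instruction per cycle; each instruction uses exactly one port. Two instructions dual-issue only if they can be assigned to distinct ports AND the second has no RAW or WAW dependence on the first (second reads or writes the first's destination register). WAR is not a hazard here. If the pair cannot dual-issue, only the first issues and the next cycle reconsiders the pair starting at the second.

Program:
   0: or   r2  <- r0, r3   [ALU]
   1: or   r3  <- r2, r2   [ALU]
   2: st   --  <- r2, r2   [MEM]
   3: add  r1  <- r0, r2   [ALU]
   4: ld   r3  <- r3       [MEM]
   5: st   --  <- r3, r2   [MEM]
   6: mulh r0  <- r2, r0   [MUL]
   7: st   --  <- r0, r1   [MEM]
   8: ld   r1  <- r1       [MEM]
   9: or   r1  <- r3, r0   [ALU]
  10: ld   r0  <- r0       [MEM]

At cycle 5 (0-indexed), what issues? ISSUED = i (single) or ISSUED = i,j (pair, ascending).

t=0 i0:or ; RAW r2
t=1 i1&i2:or+st ; 2-wide
t=2 i3&i4:add+ld ; 2-wide
t=3 i5&i6:st+mulh ; 2-wide
t=4 i7:st ; no-port MEM/MEM
t=5 i8:ld ; WAW r1
t=6 i9&i10:or+ld ; 2-wide

ISSUED = 8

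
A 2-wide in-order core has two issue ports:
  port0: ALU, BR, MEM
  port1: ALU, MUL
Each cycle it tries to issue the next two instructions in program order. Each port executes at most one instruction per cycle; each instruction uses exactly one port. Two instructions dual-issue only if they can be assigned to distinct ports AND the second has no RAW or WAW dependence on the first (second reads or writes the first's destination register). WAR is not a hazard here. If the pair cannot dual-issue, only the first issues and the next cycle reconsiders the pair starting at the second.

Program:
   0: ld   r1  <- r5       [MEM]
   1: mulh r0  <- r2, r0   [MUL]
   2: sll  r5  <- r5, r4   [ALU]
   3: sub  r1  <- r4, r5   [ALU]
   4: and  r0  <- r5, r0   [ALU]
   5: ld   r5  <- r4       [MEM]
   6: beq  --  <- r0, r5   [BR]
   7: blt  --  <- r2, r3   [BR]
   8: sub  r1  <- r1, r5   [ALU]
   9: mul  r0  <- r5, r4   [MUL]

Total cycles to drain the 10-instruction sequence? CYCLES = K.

t=0 i0+i1:ld.MEM+mulh.MUL ; dual
t=1 i2:sll.ALU ; RAW r5
t=2 i3+i4:sub.ALU+and.ALU ; dual
t=3 i5:ld.MEM ; no-port MEM/BR
t=4 i6:beq.BR ; no-port BR/BR
t=5 i7+i8:blt.BR+sub.ALU ; dual
t=6 i9:mul.MUL ; tail

CYCLES = 7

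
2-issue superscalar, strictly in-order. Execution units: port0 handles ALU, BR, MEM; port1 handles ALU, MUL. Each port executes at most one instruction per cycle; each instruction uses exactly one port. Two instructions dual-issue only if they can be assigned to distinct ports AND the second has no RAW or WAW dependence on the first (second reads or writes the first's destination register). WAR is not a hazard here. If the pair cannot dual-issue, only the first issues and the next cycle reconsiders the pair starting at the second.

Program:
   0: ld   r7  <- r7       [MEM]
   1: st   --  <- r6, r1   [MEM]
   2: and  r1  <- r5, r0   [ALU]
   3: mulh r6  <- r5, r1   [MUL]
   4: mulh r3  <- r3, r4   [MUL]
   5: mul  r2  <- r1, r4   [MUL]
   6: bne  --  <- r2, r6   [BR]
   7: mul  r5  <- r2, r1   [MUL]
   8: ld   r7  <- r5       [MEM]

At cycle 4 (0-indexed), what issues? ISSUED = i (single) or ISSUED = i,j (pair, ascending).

#0 head=0: ld.MEM i0 no-port MEM/MEM
#1 head=1: st.MEM/and.ALU i1+i2 pair
#2 head=3: mulh.MUL i3 no-port MUL/MUL
#3 head=4: mulh.MUL i4 no-port MUL/MUL
#4 head=5: mul.MUL i5 RAW r2
#5 head=6: bne.BR/mul.MUL i6+i7 pair
#6 head=8: ld.MEM i8 tail

ISSUED = 5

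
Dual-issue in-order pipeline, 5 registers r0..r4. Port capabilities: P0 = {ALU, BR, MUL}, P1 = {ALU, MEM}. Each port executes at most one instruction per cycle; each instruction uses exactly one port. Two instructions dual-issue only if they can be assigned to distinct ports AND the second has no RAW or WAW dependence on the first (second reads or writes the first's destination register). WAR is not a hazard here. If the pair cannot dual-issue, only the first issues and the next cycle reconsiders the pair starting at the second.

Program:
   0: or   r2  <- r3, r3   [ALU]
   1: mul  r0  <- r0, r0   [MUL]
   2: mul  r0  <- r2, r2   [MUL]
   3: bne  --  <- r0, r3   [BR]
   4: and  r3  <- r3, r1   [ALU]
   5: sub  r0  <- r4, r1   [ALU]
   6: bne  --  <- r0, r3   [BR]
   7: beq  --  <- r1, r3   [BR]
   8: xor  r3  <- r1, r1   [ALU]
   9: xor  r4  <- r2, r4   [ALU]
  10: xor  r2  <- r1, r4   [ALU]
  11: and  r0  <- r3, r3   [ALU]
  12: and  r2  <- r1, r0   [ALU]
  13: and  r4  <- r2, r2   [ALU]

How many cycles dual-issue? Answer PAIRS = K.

[0] i0,i1  or.ALU/mul.MUL  -- pair
[1] i2  mul.MUL  -- no-port MUL/BR
[2] i3,i4  bne.BR/and.ALU  -- pair
[3] i5  sub.ALU  -- RAW r0
[4] i6  bne.BR  -- no-port BR/BR
[5] i7,i8  beq.BR/xor.ALU  -- pair
[6] i9  xor.ALU  -- RAW r4
[7] i10,i11  xor.ALU/and.ALU  -- pair
[8] i12  and.ALU  -- RAW r2
[9] i13  and.ALU  -- tail

PAIRS = 4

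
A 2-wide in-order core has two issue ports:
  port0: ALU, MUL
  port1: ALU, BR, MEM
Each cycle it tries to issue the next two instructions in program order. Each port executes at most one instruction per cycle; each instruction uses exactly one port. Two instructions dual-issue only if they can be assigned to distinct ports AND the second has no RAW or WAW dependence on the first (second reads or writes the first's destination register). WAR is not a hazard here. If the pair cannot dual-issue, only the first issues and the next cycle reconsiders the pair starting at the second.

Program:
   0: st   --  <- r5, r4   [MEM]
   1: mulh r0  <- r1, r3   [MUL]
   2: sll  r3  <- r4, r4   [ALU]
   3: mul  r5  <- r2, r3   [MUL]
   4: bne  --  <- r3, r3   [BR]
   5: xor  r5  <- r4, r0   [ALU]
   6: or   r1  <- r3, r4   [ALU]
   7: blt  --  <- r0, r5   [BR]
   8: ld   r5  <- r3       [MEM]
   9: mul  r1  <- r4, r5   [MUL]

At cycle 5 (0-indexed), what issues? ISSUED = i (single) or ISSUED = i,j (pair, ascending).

ISSUED = 8

  cy0 -> i0+i1 (st/mulh) pair
  cy1 -> i2 (sll) RAW r3
  cy2 -> i3+i4 (mul/bne) pair
  cy3 -> i5+i6 (xor/or) pair
  cy4 -> i7 (blt) no-port BR/MEM
  cy5 -> i8 (ld) RAW r5
  cy6 -> i9 (mul) tail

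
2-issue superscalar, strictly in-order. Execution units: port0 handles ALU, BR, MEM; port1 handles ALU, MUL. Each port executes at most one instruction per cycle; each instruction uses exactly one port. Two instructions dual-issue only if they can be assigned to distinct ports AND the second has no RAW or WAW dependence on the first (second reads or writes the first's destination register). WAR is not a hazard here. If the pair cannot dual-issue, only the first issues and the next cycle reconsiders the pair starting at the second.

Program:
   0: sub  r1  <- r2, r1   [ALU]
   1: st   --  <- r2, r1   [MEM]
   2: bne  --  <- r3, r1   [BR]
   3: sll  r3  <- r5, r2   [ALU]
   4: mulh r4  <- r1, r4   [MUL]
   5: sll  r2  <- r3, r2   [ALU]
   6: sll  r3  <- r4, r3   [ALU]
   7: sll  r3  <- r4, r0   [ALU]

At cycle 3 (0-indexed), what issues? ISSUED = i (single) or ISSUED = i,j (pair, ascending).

ISSUED = 4,5

  cy0 -> i0 (sub) RAW r1
  cy1 -> i1 (st) no-port MEM/BR
  cy2 -> i2/i3 (bne+sll) dual
  cy3 -> i4/i5 (mulh+sll) dual
  cy4 -> i6 (sll) WAW r3
  cy5 -> i7 (sll) tail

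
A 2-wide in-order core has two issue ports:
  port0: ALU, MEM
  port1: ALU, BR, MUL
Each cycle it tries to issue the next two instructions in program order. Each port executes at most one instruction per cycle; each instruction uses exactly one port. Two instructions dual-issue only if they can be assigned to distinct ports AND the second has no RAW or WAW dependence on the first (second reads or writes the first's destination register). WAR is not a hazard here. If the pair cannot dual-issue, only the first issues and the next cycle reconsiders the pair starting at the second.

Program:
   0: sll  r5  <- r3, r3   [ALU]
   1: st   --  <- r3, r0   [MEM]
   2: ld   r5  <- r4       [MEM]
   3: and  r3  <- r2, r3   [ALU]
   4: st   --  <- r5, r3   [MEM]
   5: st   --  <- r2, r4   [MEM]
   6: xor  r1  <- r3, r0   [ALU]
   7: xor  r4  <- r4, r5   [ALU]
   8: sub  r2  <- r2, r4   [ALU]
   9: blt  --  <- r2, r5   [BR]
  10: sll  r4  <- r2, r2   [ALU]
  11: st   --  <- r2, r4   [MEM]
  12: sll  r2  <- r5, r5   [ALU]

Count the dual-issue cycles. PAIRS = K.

PAIRS = 5

#0 head=0: sll/st i0&i1 pair
#1 head=2: ld/and i2&i3 pair
#2 head=4: st i4 no-port MEM/MEM
#3 head=5: st/xor i5&i6 pair
#4 head=7: xor i7 RAW r4
#5 head=8: sub i8 RAW r2
#6 head=9: blt/sll i9&i10 pair
#7 head=11: st/sll i11&i12 pair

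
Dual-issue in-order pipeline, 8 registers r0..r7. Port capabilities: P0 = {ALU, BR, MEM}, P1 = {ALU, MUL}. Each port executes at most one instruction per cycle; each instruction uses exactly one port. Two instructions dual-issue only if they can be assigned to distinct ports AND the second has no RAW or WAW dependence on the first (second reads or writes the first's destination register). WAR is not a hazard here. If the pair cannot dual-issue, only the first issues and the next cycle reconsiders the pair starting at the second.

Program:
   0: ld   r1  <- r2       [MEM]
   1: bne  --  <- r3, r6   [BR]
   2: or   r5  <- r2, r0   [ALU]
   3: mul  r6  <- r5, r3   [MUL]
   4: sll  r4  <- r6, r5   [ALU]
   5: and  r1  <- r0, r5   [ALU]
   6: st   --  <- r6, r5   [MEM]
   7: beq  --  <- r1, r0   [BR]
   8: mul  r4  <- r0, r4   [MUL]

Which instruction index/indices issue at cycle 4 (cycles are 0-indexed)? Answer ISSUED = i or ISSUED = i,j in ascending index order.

ISSUED = 6

#0 head=0: ld i0 no-port MEM/BR
#1 head=1: bne/or i1/i2 dual
#2 head=3: mul i3 RAW r6
#3 head=4: sll/and i4/i5 dual
#4 head=6: st i6 no-port MEM/BR
#5 head=7: beq/mul i7/i8 dual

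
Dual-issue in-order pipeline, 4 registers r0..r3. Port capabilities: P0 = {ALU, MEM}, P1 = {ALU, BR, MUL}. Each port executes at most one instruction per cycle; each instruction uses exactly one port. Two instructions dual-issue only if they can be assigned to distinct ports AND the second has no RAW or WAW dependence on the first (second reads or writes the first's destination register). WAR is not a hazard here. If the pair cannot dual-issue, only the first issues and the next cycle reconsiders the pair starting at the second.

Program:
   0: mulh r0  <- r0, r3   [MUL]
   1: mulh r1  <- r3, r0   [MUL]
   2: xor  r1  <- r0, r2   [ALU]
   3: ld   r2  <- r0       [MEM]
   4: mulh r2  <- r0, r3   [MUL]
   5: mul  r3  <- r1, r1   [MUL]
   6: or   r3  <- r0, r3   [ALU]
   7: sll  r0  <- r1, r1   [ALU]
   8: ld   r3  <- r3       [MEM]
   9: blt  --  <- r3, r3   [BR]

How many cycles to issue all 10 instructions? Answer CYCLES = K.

CYCLES = 8

#0 head=0: mulh.MUL i0 no-port MUL/MUL
#1 head=1: mulh.MUL i1 WAW r1
#2 head=2: xor.ALU;ld.MEM i2&i3 dual
#3 head=4: mulh.MUL i4 no-port MUL/MUL
#4 head=5: mul.MUL i5 RAW+WAW r3
#5 head=6: or.ALU;sll.ALU i6&i7 dual
#6 head=8: ld.MEM i8 RAW r3
#7 head=9: blt.BR i9 tail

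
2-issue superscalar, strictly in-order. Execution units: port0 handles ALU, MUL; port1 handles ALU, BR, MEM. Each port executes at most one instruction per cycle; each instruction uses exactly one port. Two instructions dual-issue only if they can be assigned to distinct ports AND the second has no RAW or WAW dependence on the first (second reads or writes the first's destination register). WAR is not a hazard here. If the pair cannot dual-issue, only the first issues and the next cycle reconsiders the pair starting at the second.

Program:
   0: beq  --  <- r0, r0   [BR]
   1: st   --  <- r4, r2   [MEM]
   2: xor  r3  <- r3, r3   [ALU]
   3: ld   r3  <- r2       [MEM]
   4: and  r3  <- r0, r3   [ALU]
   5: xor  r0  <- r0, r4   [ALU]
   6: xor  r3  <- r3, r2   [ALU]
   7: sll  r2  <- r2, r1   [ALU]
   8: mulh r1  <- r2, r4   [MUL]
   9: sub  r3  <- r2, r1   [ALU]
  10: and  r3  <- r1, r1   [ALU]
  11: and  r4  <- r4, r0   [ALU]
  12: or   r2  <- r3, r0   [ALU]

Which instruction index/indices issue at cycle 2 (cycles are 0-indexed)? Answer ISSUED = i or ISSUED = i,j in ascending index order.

ISSUED = 3

c0: i0 beq  no-port BR/MEM
c1: i1&i2 st;xor  pair
c2: i3 ld  RAW+WAW r3
c3: i4&i5 and;xor  pair
c4: i6&i7 xor;sll  pair
c5: i8 mulh  RAW r1
c6: i9 sub  WAW r3
c7: i10&i11 and;and  pair
c8: i12 or  tail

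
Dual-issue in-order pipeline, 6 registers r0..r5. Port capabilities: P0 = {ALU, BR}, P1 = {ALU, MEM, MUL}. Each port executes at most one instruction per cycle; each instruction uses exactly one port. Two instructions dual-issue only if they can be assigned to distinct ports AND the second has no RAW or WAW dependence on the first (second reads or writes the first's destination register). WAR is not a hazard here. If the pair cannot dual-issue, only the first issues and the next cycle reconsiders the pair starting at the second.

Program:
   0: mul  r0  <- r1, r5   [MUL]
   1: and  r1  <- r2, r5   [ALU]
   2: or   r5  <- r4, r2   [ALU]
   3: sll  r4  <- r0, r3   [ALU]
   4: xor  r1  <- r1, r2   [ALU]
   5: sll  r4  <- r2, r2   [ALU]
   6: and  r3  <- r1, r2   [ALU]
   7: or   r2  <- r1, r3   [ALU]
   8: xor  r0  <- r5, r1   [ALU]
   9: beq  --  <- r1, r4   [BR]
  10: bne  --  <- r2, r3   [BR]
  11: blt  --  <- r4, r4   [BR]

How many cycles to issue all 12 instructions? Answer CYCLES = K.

  cy0 -> i0,i1 (mul.MUL and.ALU) dual
  cy1 -> i2,i3 (or.ALU sll.ALU) dual
  cy2 -> i4,i5 (xor.ALU sll.ALU) dual
  cy3 -> i6 (and.ALU) RAW r3
  cy4 -> i7,i8 (or.ALU xor.ALU) dual
  cy5 -> i9 (beq.BR) no-port BR/BR
  cy6 -> i10 (bne.BR) no-port BR/BR
  cy7 -> i11 (blt.BR) tail

CYCLES = 8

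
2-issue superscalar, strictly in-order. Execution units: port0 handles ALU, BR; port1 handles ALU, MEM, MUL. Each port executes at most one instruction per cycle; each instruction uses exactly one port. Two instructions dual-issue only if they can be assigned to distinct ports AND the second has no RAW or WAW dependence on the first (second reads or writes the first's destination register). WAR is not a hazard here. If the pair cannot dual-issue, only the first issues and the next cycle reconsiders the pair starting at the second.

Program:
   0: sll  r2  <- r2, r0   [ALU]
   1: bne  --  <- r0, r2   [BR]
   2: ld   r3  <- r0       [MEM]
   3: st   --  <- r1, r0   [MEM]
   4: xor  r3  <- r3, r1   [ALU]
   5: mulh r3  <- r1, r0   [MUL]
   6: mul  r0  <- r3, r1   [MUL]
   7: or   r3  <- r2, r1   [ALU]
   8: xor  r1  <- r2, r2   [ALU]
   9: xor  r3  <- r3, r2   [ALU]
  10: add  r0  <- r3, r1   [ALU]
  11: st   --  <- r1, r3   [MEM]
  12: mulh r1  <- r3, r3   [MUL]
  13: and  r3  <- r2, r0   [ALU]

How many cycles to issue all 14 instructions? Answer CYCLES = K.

CYCLES = 8

  cy0 -> i0 (sll.ALU) RAW r2
  cy1 -> i1&i2 (bne.BR/ld.MEM) dual
  cy2 -> i3&i4 (st.MEM/xor.ALU) dual
  cy3 -> i5 (mulh.MUL) no-port MUL/MUL
  cy4 -> i6&i7 (mul.MUL/or.ALU) dual
  cy5 -> i8&i9 (xor.ALU/xor.ALU) dual
  cy6 -> i10&i11 (add.ALU/st.MEM) dual
  cy7 -> i12&i13 (mulh.MUL/and.ALU) dual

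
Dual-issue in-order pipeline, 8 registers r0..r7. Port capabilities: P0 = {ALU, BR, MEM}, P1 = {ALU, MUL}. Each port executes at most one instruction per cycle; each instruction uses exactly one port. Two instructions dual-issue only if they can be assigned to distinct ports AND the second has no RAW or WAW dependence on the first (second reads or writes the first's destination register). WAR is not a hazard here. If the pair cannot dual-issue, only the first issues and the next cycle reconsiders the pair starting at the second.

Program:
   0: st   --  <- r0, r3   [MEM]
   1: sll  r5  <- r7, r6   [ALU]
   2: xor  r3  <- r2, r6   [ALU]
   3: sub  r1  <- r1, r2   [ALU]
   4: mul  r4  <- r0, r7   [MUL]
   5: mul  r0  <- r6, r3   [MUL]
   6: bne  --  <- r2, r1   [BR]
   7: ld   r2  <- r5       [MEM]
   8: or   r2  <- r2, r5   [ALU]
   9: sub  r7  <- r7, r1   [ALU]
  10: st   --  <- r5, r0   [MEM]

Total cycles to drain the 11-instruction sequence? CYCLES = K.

CYCLES = 7

  cy0 -> i0/i1 (st+sll) dual
  cy1 -> i2/i3 (xor+sub) dual
  cy2 -> i4 (mul) no-port MUL/MUL
  cy3 -> i5/i6 (mul+bne) dual
  cy4 -> i7 (ld) RAW+WAW r2
  cy5 -> i8/i9 (or+sub) dual
  cy6 -> i10 (st) tail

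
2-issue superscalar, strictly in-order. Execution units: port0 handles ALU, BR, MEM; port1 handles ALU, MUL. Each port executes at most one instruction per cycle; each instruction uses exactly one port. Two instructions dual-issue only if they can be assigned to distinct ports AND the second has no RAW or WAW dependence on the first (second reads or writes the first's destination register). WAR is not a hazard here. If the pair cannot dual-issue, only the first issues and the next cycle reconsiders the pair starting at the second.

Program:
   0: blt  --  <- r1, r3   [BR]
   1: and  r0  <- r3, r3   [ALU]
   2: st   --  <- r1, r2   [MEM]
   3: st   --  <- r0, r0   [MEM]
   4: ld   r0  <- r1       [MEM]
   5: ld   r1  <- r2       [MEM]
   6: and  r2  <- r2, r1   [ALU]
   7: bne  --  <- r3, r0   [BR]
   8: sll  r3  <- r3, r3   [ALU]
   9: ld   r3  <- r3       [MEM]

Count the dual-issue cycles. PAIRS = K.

#0 head=0: blt+and i0&i1 dual
#1 head=2: st i2 no-port MEM/MEM
#2 head=3: st i3 no-port MEM/MEM
#3 head=4: ld i4 no-port MEM/MEM
#4 head=5: ld i5 RAW r1
#5 head=6: and+bne i6&i7 dual
#6 head=8: sll i8 RAW+WAW r3
#7 head=9: ld i9 tail

PAIRS = 2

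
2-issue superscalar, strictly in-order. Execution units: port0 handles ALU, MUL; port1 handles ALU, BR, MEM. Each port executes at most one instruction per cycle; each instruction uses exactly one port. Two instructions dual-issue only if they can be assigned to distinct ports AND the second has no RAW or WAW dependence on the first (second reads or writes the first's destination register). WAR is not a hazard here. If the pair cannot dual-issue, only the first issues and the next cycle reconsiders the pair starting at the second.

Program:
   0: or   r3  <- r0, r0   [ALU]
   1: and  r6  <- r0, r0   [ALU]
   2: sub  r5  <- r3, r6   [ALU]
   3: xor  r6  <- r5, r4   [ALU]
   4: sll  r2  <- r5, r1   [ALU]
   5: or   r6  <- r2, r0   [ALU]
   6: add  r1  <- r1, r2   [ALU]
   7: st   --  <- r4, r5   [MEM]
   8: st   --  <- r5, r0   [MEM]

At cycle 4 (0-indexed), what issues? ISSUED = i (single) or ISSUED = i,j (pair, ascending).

#0 head=0: or and i0/i1 dual
#1 head=2: sub i2 RAW r5
#2 head=3: xor sll i3/i4 dual
#3 head=5: or add i5/i6 dual
#4 head=7: st i7 no-port MEM/MEM
#5 head=8: st i8 tail

ISSUED = 7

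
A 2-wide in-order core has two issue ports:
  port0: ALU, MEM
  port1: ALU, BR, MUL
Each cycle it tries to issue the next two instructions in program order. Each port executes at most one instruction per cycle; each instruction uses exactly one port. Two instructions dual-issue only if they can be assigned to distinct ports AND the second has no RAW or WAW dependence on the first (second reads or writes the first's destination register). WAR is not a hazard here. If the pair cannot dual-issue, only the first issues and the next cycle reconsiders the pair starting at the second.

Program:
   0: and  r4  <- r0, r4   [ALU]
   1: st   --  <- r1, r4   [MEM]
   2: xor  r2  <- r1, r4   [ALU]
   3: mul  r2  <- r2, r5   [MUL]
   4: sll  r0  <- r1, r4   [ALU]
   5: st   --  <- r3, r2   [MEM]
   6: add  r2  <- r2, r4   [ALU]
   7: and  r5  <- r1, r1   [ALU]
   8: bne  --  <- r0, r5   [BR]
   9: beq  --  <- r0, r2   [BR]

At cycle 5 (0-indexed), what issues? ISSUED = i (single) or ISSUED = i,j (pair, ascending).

ISSUED = 8

c0: i0 and  RAW r4
c1: i1,i2 st/xor  2-wide
c2: i3,i4 mul/sll  2-wide
c3: i5,i6 st/add  2-wide
c4: i7 and  RAW r5
c5: i8 bne  no-port BR/BR
c6: i9 beq  tail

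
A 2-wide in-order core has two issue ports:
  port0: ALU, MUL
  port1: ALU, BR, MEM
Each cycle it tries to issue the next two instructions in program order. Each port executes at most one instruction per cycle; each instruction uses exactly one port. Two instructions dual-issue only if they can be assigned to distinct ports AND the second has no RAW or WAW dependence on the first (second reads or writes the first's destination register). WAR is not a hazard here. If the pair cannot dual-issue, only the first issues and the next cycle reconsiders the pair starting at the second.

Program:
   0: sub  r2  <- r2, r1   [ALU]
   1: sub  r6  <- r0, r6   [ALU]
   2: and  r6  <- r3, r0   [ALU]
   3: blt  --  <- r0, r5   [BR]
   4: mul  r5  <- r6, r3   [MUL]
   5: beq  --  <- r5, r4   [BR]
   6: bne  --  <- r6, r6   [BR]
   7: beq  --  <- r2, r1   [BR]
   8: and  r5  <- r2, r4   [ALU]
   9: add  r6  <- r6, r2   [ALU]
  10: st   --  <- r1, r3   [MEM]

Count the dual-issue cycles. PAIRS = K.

PAIRS = 4

  cy0 -> i0&i1 (sub;sub) pair
  cy1 -> i2&i3 (and;blt) pair
  cy2 -> i4 (mul) RAW r5
  cy3 -> i5 (beq) no-port BR/BR
  cy4 -> i6 (bne) no-port BR/BR
  cy5 -> i7&i8 (beq;and) pair
  cy6 -> i9&i10 (add;st) pair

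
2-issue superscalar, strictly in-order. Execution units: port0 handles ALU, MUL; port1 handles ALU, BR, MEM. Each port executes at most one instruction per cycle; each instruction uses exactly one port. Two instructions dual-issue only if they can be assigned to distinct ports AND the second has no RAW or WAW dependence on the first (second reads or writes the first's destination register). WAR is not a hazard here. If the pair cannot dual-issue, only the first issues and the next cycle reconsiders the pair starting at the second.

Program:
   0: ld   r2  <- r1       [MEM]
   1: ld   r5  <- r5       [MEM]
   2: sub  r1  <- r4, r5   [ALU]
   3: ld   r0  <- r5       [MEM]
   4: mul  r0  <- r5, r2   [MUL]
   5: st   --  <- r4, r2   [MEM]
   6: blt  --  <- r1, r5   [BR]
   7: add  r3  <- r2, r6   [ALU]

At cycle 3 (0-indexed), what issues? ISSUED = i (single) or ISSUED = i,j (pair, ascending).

#0 head=0: ld.MEM i0 no-port MEM/MEM
#1 head=1: ld.MEM i1 RAW r5
#2 head=2: sub.ALU;ld.MEM i2+i3 dual
#3 head=4: mul.MUL;st.MEM i4+i5 dual
#4 head=6: blt.BR;add.ALU i6+i7 dual

ISSUED = 4,5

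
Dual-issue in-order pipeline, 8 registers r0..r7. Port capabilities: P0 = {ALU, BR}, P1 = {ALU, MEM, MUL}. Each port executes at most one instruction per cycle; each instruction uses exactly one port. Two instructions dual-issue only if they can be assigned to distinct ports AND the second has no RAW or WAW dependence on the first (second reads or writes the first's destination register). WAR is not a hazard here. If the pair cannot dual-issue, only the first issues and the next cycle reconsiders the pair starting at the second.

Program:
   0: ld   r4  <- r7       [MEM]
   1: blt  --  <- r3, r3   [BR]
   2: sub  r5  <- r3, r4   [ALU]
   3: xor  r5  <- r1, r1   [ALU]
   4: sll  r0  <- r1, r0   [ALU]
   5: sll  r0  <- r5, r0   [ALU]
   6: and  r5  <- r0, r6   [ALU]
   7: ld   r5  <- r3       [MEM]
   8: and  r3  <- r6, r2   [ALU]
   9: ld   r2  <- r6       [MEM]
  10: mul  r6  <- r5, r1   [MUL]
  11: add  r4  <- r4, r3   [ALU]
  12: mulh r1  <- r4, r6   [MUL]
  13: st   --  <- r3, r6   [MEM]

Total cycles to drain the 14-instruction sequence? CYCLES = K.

  cy0 -> i0,i1 (ld+blt) 2-wide
  cy1 -> i2 (sub) WAW r5
  cy2 -> i3,i4 (xor+sll) 2-wide
  cy3 -> i5 (sll) RAW r0
  cy4 -> i6 (and) WAW r5
  cy5 -> i7,i8 (ld+and) 2-wide
  cy6 -> i9 (ld) no-port MEM/MUL
  cy7 -> i10,i11 (mul+add) 2-wide
  cy8 -> i12 (mulh) no-port MUL/MEM
  cy9 -> i13 (st) tail

CYCLES = 10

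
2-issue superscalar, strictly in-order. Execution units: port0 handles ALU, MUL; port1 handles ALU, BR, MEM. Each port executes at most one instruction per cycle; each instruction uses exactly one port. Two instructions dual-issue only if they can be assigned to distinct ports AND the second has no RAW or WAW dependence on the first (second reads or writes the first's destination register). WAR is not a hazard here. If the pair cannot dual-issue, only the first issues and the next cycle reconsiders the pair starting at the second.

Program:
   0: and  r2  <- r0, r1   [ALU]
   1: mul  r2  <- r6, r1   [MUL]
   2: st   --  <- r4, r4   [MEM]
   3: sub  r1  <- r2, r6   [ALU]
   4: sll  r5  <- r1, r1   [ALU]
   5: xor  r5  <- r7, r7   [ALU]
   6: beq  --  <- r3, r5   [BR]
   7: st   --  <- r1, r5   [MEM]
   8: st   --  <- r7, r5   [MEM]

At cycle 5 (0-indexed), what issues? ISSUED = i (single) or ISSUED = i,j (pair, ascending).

ISSUED = 6

[0] i0  and.ALU  -- WAW r2
[1] i1/i2  mul.MUL;st.MEM  -- dual
[2] i3  sub.ALU  -- RAW r1
[3] i4  sll.ALU  -- WAW r5
[4] i5  xor.ALU  -- RAW r5
[5] i6  beq.BR  -- no-port BR/MEM
[6] i7  st.MEM  -- no-port MEM/MEM
[7] i8  st.MEM  -- tail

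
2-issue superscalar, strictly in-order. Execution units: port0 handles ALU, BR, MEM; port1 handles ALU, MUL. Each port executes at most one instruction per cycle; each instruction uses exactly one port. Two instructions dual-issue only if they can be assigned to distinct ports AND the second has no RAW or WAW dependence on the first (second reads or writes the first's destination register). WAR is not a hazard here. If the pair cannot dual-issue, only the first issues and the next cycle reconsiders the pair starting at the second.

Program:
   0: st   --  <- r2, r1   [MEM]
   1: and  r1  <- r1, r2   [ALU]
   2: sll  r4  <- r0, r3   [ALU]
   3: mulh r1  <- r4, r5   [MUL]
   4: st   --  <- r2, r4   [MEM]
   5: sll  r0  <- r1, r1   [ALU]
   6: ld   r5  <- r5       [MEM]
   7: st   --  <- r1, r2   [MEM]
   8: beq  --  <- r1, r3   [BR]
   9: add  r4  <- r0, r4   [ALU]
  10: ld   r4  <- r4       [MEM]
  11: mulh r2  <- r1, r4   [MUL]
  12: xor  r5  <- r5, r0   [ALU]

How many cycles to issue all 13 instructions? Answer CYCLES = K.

0. st.MEM+and.ALU @i0+i1  | dual
1. sll.ALU @i2  | RAW r4
2. mulh.MUL+st.MEM @i3+i4  | dual
3. sll.ALU+ld.MEM @i5+i6  | dual
4. st.MEM @i7  | no-port MEM/BR
5. beq.BR+add.ALU @i8+i9  | dual
6. ld.MEM @i10  | RAW r4
7. mulh.MUL+xor.ALU @i11+i12  | dual

CYCLES = 8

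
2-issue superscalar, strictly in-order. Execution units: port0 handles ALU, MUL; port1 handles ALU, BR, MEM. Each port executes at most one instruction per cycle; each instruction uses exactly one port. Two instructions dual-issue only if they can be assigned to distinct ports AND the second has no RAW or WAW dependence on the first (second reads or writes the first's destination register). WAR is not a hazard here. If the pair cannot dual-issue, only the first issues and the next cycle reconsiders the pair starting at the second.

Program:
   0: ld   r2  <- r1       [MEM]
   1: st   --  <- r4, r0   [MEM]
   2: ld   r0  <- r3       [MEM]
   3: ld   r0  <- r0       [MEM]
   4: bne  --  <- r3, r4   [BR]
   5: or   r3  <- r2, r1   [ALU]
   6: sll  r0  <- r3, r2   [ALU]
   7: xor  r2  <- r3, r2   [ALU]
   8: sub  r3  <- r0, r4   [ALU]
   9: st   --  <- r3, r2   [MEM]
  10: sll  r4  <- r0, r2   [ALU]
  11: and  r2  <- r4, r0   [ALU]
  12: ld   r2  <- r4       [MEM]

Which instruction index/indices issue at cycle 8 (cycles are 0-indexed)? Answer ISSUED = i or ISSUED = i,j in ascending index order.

ISSUED = 11

[0] i0  ld  -- no-port MEM/MEM
[1] i1  st  -- no-port MEM/MEM
[2] i2  ld  -- no-port MEM/MEM
[3] i3  ld  -- no-port MEM/BR
[4] i4+i5  bne+or  -- 2-wide
[5] i6+i7  sll+xor  -- 2-wide
[6] i8  sub  -- RAW r3
[7] i9+i10  st+sll  -- 2-wide
[8] i11  and  -- WAW r2
[9] i12  ld  -- tail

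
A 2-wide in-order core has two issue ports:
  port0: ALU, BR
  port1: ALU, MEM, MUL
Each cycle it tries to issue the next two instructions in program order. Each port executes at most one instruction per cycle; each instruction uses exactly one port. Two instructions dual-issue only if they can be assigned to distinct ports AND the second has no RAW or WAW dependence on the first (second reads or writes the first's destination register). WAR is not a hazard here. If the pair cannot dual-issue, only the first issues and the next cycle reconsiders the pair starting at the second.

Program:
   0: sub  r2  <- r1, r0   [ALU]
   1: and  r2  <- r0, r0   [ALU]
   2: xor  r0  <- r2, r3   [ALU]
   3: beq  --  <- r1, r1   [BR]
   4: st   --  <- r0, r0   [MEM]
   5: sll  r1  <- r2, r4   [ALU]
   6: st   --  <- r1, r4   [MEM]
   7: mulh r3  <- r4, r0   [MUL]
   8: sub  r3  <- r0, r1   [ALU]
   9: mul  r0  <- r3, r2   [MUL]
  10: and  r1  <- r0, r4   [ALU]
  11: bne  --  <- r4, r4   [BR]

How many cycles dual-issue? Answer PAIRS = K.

  cy0 -> i0 (sub.ALU) WAW r2
  cy1 -> i1 (and.ALU) RAW r2
  cy2 -> i2&i3 (xor.ALU beq.BR) 2-wide
  cy3 -> i4&i5 (st.MEM sll.ALU) 2-wide
  cy4 -> i6 (st.MEM) no-port MEM/MUL
  cy5 -> i7 (mulh.MUL) WAW r3
  cy6 -> i8 (sub.ALU) RAW r3
  cy7 -> i9 (mul.MUL) RAW r0
  cy8 -> i10&i11 (and.ALU bne.BR) 2-wide

PAIRS = 3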